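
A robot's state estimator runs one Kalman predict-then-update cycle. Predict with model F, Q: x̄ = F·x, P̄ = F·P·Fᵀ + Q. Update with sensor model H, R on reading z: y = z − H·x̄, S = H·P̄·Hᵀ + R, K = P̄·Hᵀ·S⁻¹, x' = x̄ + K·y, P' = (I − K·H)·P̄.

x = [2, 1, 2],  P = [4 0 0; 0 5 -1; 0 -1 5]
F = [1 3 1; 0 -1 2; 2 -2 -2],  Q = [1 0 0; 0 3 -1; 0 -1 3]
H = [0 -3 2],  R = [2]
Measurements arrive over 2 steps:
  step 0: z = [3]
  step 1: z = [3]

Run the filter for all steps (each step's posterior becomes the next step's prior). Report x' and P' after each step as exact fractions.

step 0: x̄ = F·x = [7, 3, -2]
step 0: P̄ = F·P·Fᵀ + Q = [49 -10 -24; -10 32 -9; -24 -9 51]
step 0: y = z − H·x̄ = [16]
step 0: S = H·P̄·Hᵀ + R = [602]
step 0: K = P̄·Hᵀ·S⁻¹ = [-9/301; -57/301; 3/14]
step 0: x' = x̄ + K·y = [1963/301, -9/301, 10/7]
step 0: P' = (I − K·H)·P̄ = [14587/301 -4036/301 -141/7; -4036/301 3134/301 108/7; -141/7 108/7 327/14]
step 1: x̄ = F·x = [338/43, 869/301, 3084/301]
step 1: P̄ = F·P·Fᵀ + Q = [11899/86 2827/43 -8141/43; 2827/43 13583/301 -47623/301; -8141/43 -47623/301 217853/301]
step 1: y = z − H·x̄ = [-2658/301]
step 1: S = H·P̄·Hᵀ + R = [1565737/301]
step 1: K = P̄·Hᵀ·S⁻¹ = [-173341/1565737; -135995/1565737; 578575/1565737]
step 1: x' = x̄ + K·y = [13838120/1565737, 5721263/1565737, 10933158/1565737]
step 1: P' = (I − K·H)·P̄ = [233623679/3131474 24620798/1565737 36757856/1565737; 24620798/1565737 9211846/1565737 13681774/1565737; 36757856/1565737 13681774/1565737 21101236/1565737]

step 0: x' = [1963/301, -9/301, 10/7], P' = [14587/301 -4036/301 -141/7; -4036/301 3134/301 108/7; -141/7 108/7 327/14]
step 1: x' = [13838120/1565737, 5721263/1565737, 10933158/1565737], P' = [233623679/3131474 24620798/1565737 36757856/1565737; 24620798/1565737 9211846/1565737 13681774/1565737; 36757856/1565737 13681774/1565737 21101236/1565737]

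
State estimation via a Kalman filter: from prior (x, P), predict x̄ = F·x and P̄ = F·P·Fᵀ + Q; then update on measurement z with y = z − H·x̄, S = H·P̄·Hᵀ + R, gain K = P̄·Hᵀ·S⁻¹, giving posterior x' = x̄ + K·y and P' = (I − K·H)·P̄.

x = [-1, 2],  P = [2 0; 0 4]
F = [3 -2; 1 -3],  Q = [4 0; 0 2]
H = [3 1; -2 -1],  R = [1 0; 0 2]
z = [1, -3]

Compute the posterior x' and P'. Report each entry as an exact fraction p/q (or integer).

x' = [-205/1029, 43/21]
P' = [968/1029 -50/21; -50/21 20/3]

x̄ = F·x = [-7, -7]
P̄ = F·P·Fᵀ + Q = [38 30; 30 40]
y = z − H·x̄ = [29, -24]
S = H·P̄·Hᵀ + R = [563 -418; -418 314]
K = P̄·Hᵀ·S⁻¹ = [454/1029 257/1029; -10/21 -20/21]
x' = x̄ + K·y = [-205/1029, 43/21]
P' = (I − K·H)·P̄ = [968/1029 -50/21; -50/21 20/3]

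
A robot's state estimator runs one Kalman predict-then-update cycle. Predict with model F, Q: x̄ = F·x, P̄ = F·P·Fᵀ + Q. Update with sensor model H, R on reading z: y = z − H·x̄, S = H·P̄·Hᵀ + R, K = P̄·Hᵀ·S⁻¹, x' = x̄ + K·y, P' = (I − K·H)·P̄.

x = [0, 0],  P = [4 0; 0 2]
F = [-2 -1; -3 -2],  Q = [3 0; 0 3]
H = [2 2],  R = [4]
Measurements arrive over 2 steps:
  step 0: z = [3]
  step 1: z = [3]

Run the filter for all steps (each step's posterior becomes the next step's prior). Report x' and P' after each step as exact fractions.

step 0: x̄ = F·x = [0, 0]
step 0: P̄ = F·P·Fᵀ + Q = [21 28; 28 47]
step 0: y = z − H·x̄ = [3]
step 0: S = H·P̄·Hᵀ + R = [500]
step 0: K = P̄·Hᵀ·S⁻¹ = [49/250; 3/10]
step 0: x' = x̄ + K·y = [147/250, 9/10]
step 0: P' = (I − K·H)·P̄ = [224/125 -7/5; -7/5 2]
step 1: x̄ = F·x = [-519/250, -891/250]
step 1: P̄ = F·P·Fᵀ + Q = [821/125 619/125; 619/125 1291/125]
step 1: y = z − H·x̄ = [357/25]
step 1: S = H·P̄·Hᵀ + R = [556/5]
step 1: K = P̄·Hᵀ·S⁻¹ = [144/695; 191/695]
step 1: x' = x̄ + K·y = [1227/1390, 501/1390]
step 1: P' = (I − K·H)·P̄ = [1247/695 -959/695; -959/695 1341/695]

step 0: x' = [147/250, 9/10], P' = [224/125 -7/5; -7/5 2]
step 1: x' = [1227/1390, 501/1390], P' = [1247/695 -959/695; -959/695 1341/695]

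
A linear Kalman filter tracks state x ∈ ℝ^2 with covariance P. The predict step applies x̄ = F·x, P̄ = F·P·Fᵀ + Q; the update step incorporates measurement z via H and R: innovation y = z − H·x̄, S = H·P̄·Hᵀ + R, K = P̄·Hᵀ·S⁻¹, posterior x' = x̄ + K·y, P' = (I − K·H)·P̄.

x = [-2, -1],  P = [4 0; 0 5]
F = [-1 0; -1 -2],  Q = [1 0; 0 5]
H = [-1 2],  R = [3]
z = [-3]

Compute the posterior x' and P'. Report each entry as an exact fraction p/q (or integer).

x̄ = F·x = [2, 4]
P̄ = F·P·Fᵀ + Q = [5 4; 4 29]
y = z − H·x̄ = [-9]
S = H·P̄·Hᵀ + R = [108]
K = P̄·Hᵀ·S⁻¹ = [1/36; 1/2]
x' = x̄ + K·y = [7/4, -1/2]
P' = (I − K·H)·P̄ = [59/12 5/2; 5/2 2]

x' = [7/4, -1/2]
P' = [59/12 5/2; 5/2 2]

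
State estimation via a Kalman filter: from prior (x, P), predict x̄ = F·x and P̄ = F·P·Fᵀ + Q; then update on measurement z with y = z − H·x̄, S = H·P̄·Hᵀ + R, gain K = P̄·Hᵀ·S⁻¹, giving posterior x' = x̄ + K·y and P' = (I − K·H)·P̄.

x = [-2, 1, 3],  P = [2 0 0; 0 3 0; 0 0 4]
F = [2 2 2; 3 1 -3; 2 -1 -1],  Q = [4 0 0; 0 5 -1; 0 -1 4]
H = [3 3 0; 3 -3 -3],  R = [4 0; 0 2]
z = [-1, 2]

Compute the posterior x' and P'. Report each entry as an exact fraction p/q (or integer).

x̄ = F·x = [4, -14, -8]
P̄ = F·P·Fᵀ + Q = [40 -6 -6; -6 62 20; -6 20 19]
y = z − H·x̄ = [29, -76]
S = H·P̄·Hᵀ + R = [814 -324; -324 1667]
K = P̄·Hᵀ·S⁻¹ = [110289/625981 80016/625981; 97260/625981 -80232/625981; 13137/625981 -48141/625981]
x' = x̄ + K·y = [-378911/625981, 154438/625981, -968159/625981]
P' = (I − K·H)·P̄ = [1307266/625981 -1160214/625981 2414136/625981; -1160214/625981 1289894/625981 -2396620/625981; 2414136/625981 -2396620/625981 4842850/625981]

x' = [-378911/625981, 154438/625981, -968159/625981]
P' = [1307266/625981 -1160214/625981 2414136/625981; -1160214/625981 1289894/625981 -2396620/625981; 2414136/625981 -2396620/625981 4842850/625981]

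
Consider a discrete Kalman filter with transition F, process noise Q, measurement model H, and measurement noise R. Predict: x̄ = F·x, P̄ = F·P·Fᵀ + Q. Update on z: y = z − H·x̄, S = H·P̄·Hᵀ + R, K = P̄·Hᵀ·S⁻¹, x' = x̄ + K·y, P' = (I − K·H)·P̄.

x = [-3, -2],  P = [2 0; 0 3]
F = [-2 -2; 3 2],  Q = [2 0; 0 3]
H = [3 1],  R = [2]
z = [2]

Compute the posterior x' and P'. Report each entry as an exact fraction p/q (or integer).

x̄ = F·x = [10, -13]
P̄ = F·P·Fᵀ + Q = [22 -24; -24 33]
y = z − H·x̄ = [-15]
S = H·P̄·Hᵀ + R = [89]
K = P̄·Hᵀ·S⁻¹ = [42/89; -39/89]
x' = x̄ + K·y = [260/89, -572/89]
P' = (I − K·H)·P̄ = [194/89 -498/89; -498/89 1416/89]

x' = [260/89, -572/89]
P' = [194/89 -498/89; -498/89 1416/89]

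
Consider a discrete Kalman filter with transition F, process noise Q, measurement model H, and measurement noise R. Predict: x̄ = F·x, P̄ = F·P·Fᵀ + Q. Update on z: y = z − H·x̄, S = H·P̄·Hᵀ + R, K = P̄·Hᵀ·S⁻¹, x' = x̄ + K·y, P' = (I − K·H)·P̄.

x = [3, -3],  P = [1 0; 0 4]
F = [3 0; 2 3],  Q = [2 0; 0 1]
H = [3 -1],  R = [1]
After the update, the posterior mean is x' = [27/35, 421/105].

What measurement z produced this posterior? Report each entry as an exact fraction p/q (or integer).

x̄ = F·x = [9, -3]
P̄ = F·P·Fᵀ + Q = [11 6; 6 41]
S = H·P̄·Hᵀ + R = [105]
K = P̄·Hᵀ·S⁻¹ = [9/35; -23/105]
x' − x̄ = [-288/35, 736/105] = K·y
y = (KᵀK)⁻¹·Kᵀ·(x' − x̄) = [-32]
z = y + H·x̄ = [-32] + [30] = [-2]

z = [-2]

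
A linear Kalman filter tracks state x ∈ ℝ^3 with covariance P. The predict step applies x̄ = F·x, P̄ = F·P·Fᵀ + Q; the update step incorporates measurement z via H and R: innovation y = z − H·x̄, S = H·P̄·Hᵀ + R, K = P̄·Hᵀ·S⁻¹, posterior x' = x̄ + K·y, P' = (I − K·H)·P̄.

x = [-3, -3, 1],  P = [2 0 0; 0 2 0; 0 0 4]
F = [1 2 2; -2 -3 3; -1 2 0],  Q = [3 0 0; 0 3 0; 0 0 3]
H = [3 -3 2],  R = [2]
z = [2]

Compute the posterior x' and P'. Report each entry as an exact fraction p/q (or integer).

x̄ = F·x = [-7, 18, -3]
P̄ = F·P·Fᵀ + Q = [29 8 6; 8 65 -8; 6 -8 13]
y = z − H·x̄ = [83]
S = H·P̄·Hᵀ + R = [924]
K = P̄·Hᵀ·S⁻¹ = [25/308; -17/84; 17/231]
x' = x̄ + K·y = [-81/308, 101/84, 718/231]
P' = (I − K·H)·P̄ = [7057/308 649/28 37/77; 649/28 2281/84 121/21; 37/77 121/21 1847/231]

x' = [-81/308, 101/84, 718/231]
P' = [7057/308 649/28 37/77; 649/28 2281/84 121/21; 37/77 121/21 1847/231]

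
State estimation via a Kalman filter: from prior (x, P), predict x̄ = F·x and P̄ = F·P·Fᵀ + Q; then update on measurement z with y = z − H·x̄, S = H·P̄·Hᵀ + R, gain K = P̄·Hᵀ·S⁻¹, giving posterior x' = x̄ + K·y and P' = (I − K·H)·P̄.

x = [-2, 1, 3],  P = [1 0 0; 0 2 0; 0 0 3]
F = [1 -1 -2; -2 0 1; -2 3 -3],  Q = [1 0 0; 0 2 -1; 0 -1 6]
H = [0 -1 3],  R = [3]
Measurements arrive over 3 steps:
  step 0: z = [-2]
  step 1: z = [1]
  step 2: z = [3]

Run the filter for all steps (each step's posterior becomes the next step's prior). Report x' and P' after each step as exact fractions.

step 0: x' = [-4469/543, 1168/181, 265/181], P' = [7244/543 -1106/181 -356/181; -1106/181 1386/181 453/181; -356/181 453/181 208/181]
step 1: x' = [-115849/459233, 404611/459233, 328867/459233], P' = [5426127/459233 -4351377/459233 -1556247/459233; -4351377/459233 9698226/459233 3336606/459233; -1556247/459233 3336606/459233 1299358/459233]
step 2: x' = [-1791075952/620370587, 893672037/620370587, 917699792/620370587], P' = [8306435383/620370587 -5307795084/620370587 -1932414665/620370587; -5307795084/620370587 13618036023/620370587 4650918900/620370587; -1932414665/620370587 4650918900/620370587 1793828449/620370587]

step 0: x̄ = F·x = [-9, 7, -2]
step 0: P̄ = F·P·Fᵀ + Q = [16 -8 10; -8 9 -6; 10 -6 55]
step 0: y = z − H·x̄ = [11]
step 0: S = H·P̄·Hᵀ + R = [543]
step 0: K = P̄·Hᵀ·S⁻¹ = [38/543; -9/181; 57/181]
step 0: x' = x̄ + K·y = [-4469/543, 1168/181, 265/181]
step 0: P' = (I − K·H)·P̄ = [7244/543 -1106/181 -356/181; -1106/181 1386/181 453/181; -356/181 453/181 208/181]
step 1: x̄ = F·x = [-9563/543, 9733/543, 17065/543]
step 1: P̄ = F·P·Fᵀ + Q = [30785/543 -29071/543 -44953/543; -29071/543 34958/543 46274/543; -44953/543 46274/543 77810/543]
step 1: y = z − H·x̄ = [-40919/543]
step 1: S = H·P̄·Hᵀ + R = [459233/543]
step 1: K = P̄·Hᵀ·S⁻¹ = [-105788/459233; 103864/459233; 187156/459233]
step 1: x' = x̄ + K·y = [-115849/459233, 404611/459233, 328867/459233]
step 1: P' = (I − K·H)·P̄ = [5426127/459233 -4351377/459233 -1556247/459233; -4351377/459233 9698226/459233 3336606/459233; -1556247/459233 3336606/459233 1299358/459233]
step 2: x̄ = F·x = [-1178194/459233, 560565/459233, 458930/459233]
step 2: P̄ = F·P·Fᵀ + Q = [49055184/459233 -33271565/459233 -65473734/459233; -33271565/459233 30147320/459233 47240293/459233; -65473734/459233 47240293/459233 96920814/459233]
step 2: y = z − H·x̄ = [561474/459233]
step 2: S = H·P̄·Hᵀ + R = [620370587/459233]
step 2: K = P̄·Hᵀ·S⁻¹ = [-163149637/620370587; 111573559/620370587; 243522149/620370587]
step 2: x' = x̄ + K·y = [-1791075952/620370587, 893672037/620370587, 917699792/620370587]
step 2: P' = (I − K·H)·P̄ = [8306435383/620370587 -5307795084/620370587 -1932414665/620370587; -5307795084/620370587 13618036023/620370587 4650918900/620370587; -1932414665/620370587 4650918900/620370587 1793828449/620370587]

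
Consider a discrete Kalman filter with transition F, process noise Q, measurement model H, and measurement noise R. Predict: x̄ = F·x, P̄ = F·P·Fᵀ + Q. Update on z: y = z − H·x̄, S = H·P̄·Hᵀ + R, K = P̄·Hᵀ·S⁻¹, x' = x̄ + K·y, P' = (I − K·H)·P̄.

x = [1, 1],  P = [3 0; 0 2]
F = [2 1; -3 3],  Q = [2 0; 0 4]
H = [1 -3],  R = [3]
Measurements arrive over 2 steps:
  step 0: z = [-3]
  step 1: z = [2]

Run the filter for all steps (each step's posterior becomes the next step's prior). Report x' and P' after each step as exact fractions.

step 0: x̄ = F·x = [3, 0]
step 0: P̄ = F·P·Fᵀ + Q = [16 -12; -12 49]
step 0: y = z − H·x̄ = [-6]
step 0: S = H·P̄·Hᵀ + R = [532]
step 0: K = P̄·Hᵀ·S⁻¹ = [13/133; -159/532]
step 0: x' = x̄ + K·y = [321/133, 477/266]
step 0: P' = (I − K·H)·P̄ = [1452/133 471/133; 471/133 787/532]
step 1: x̄ = F·x = [1761/266, -495/266]
step 1: P̄ = F·P·Fᵀ + Q = [32619/532 -26835/532; -26835/532 27571/532]
step 1: y = z − H·x̄ = [-1357/133]
step 1: S = H·P̄·Hᵀ + R = [110841/133]
step 1: K = P̄·Hᵀ·S⁻¹ = [9427/36947; -9129/36947]
step 1: x' = x̄ + K·y = [296833/73894, 48777/73894]
step 1: P' = (I − K·H)·P̄ = [1043265/147788 310047/147788; 310047/147788 139865/147788]

step 0: x' = [321/133, 477/266], P' = [1452/133 471/133; 471/133 787/532]
step 1: x' = [296833/73894, 48777/73894], P' = [1043265/147788 310047/147788; 310047/147788 139865/147788]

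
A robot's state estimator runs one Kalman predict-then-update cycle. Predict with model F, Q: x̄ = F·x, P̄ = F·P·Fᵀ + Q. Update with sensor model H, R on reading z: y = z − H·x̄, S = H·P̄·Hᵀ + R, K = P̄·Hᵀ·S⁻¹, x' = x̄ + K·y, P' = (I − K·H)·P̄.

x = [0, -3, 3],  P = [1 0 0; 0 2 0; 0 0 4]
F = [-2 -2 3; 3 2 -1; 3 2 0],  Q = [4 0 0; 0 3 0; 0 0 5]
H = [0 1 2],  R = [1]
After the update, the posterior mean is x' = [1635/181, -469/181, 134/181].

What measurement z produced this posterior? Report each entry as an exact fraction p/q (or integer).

x̄ = F·x = [15, -9, -6]
P̄ = F·P·Fᵀ + Q = [52 -26 -14; -26 24 17; -14 17 22]
S = H·P̄·Hᵀ + R = [181]
K = P̄·Hᵀ·S⁻¹ = [-54/181; 58/181; 61/181]
x' − x̄ = [-1080/181, 1160/181, 1220/181] = K·y
y = (KᵀK)⁻¹·Kᵀ·(x' − x̄) = [20]
z = y + H·x̄ = [20] + [-21] = [-1]

z = [-1]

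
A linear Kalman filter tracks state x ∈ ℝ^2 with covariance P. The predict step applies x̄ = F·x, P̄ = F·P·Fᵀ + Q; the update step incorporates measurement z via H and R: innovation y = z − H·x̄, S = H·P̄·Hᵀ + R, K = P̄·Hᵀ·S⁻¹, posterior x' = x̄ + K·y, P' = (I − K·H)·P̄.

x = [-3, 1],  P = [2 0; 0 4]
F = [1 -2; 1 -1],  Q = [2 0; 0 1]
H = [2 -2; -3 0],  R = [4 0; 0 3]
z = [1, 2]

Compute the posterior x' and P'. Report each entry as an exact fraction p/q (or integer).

x' = [-145/188, -555/376]
P' = [15/47 25/94; 25/94 167/188]

x̄ = F·x = [-5, -4]
P̄ = F·P·Fᵀ + Q = [20 10; 10 7]
y = z − H·x̄ = [3, -13]
S = H·P̄·Hᵀ + R = [32 -60; -60 183]
K = P̄·Hᵀ·S⁻¹ = [5/188 -15/47; -117/376 -25/94]
x' = x̄ + K·y = [-145/188, -555/376]
P' = (I − K·H)·P̄ = [15/47 25/94; 25/94 167/188]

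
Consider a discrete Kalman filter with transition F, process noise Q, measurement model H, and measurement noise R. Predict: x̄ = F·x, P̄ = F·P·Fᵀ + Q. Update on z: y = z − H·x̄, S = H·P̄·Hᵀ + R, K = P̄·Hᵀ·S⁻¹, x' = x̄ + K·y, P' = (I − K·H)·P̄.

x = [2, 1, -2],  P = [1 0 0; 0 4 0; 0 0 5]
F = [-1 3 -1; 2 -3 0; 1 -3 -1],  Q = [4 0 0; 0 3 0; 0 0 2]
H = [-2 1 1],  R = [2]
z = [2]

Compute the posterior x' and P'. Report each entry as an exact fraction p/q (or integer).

x' = [915/629, 1571/629, 1505/629]
P' = [2690/629 1532/629 3524/629; 1532/629 2398/629 980/629; 3524/629 980/629 6360/629]

x̄ = F·x = [3, 1, 1]
P̄ = F·P·Fᵀ + Q = [46 -38 -32; -38 43 38; -32 38 44]
y = z − H·x̄ = [6]
S = H·P̄·Hᵀ + R = [629]
K = P̄·Hᵀ·S⁻¹ = [-162/629; 157/629; 146/629]
x' = x̄ + K·y = [915/629, 1571/629, 1505/629]
P' = (I − K·H)·P̄ = [2690/629 1532/629 3524/629; 1532/629 2398/629 980/629; 3524/629 980/629 6360/629]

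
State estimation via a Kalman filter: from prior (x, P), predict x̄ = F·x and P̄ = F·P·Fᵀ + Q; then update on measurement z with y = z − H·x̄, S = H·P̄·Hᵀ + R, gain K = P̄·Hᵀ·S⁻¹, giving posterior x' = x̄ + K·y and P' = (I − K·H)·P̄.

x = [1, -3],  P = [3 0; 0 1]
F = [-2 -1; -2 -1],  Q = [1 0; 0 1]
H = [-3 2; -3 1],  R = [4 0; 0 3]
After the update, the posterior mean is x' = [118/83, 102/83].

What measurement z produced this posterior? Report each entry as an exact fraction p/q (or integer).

x̄ = F·x = [1, 1]
P̄ = F·P·Fᵀ + Q = [14 13; 13 14]
S = H·P̄·Hᵀ + R = [30 37; 37 65]
K = P̄·Hᵀ·S⁻¹ = [33/581 -278/581; 30/83 -49/83]
x' − x̄ = [35/83, 19/83] = K·y
y = (KᵀK)⁻¹·Kᵀ·(x' − x̄) = [-1, -1]
z = y + H·x̄ = [-1, -1] + [-1, -2] = [-2, -3]

z = [-2, -3]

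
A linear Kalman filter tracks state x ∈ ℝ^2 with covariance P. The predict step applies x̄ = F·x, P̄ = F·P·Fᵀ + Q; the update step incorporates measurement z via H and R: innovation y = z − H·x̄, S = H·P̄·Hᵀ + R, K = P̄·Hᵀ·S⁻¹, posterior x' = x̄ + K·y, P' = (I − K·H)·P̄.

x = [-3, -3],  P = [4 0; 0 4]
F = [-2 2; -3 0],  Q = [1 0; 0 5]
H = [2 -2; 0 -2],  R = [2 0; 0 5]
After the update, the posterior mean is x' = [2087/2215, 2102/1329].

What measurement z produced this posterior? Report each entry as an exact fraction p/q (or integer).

x̄ = F·x = [0, 9]
P̄ = F·P·Fᵀ + Q = [33 24; 24 41]
S = H·P̄·Hᵀ + R = [106 68; 68 169]
K = P̄·Hᵀ·S⁻¹ = [1051/2215 -1052/2215; -17/1329 -638/1329]
x' − x̄ = [2087/2215, -9859/1329] = K·y
y = (KᵀK)⁻¹·Kᵀ·(x' − x̄) = [17, 15]
z = y + H·x̄ = [17, 15] + [-18, -18] = [-1, -3]

z = [-1, -3]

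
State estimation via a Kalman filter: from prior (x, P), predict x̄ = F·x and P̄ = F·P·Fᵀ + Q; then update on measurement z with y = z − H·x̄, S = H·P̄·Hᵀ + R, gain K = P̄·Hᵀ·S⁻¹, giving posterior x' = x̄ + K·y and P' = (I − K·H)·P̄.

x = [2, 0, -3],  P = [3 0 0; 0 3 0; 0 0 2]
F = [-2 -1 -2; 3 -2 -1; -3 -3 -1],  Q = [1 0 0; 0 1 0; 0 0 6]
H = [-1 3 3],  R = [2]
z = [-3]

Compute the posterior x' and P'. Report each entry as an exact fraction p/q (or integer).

x' = [541/698, 4135/698, -2320/349]
P' = [14727/698 -10669/698 7804/349; -10669/698 16547/698 -10014/349; 7804/349 -10014/349 12660/349]

x̄ = F·x = [2, 9, -3]
P̄ = F·P·Fᵀ + Q = [24 -8 31; -8 42 -7; 31 -7 62]
y = z − H·x̄ = [-19]
S = H·P̄·Hᵀ + R = [698]
K = P̄·Hᵀ·S⁻¹ = [45/698; 113/698; 67/349]
x' = x̄ + K·y = [541/698, 4135/698, -2320/349]
P' = (I − K·H)·P̄ = [14727/698 -10669/698 7804/349; -10669/698 16547/698 -10014/349; 7804/349 -10014/349 12660/349]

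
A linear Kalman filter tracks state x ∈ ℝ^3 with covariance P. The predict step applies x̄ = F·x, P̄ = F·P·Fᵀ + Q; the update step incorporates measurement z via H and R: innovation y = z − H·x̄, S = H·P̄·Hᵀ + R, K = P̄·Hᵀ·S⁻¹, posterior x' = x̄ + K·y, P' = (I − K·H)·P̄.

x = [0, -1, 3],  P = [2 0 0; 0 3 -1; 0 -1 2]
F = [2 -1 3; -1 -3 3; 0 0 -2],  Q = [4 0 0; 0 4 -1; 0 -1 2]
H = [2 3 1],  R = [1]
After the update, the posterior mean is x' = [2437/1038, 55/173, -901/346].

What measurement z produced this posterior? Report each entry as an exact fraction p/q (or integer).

x̄ = F·x = [10, 12, -6]
P̄ = F·P·Fᵀ + Q = [39 35 -14; 35 69 -19; -14 -19 10]
S = H·P̄·Hᵀ + R = [1038]
K = P̄·Hᵀ·S⁻¹ = [169/1038; 43/173; -25/346]
x' − x̄ = [-7943/1038, -2021/173, 1175/346] = K·y
y = (KᵀK)⁻¹·Kᵀ·(x' − x̄) = [-47]
z = y + H·x̄ = [-47] + [50] = [3]

z = [3]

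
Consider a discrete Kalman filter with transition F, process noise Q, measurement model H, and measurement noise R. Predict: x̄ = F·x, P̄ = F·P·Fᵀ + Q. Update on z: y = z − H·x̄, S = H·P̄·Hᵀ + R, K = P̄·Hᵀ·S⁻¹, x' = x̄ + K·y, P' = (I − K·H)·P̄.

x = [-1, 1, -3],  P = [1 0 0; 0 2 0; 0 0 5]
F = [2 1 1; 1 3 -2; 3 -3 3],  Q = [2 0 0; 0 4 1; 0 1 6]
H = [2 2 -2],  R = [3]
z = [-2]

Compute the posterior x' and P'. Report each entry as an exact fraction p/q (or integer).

x̄ = F·x = [-4, 8, -15]
P̄ = F·P·Fᵀ + Q = [13 -2 15; -2 43 -44; 15 -44 78]
y = z − H·x̄ = [-40]
S = H·P̄·Hᵀ + R = [755]
K = P̄·Hᵀ·S⁻¹ = [-8/755; 34/151; -214/755]
x' = x̄ + K·y = [-540/151, -152/151, -553/151]
P' = (I − K·H)·P̄ = [9751/755 -30/151 9613/755; -30/151 713/151 632/151; 9613/755 632/151 13094/755]

x' = [-540/151, -152/151, -553/151]
P' = [9751/755 -30/151 9613/755; -30/151 713/151 632/151; 9613/755 632/151 13094/755]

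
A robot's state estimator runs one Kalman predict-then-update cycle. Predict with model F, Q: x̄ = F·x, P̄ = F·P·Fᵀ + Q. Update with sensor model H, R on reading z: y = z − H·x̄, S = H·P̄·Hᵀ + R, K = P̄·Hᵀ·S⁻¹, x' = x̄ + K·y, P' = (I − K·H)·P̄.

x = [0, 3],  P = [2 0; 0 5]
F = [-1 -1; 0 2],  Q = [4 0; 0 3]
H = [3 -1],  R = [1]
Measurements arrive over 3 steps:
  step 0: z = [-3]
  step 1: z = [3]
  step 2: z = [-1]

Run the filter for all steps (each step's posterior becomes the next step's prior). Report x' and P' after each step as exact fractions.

step 0: x' = [-11/61, 154/61], P' = [164/183 449/183; 449/183 1400/183]
step 1: x' = [33021/28633, 14544/28633], P' = [17894/28633 47042/28633; 47042/28633 299495/57266]
step 2: x' = [-6245085/12922627, -5526328/12922627], P' = [7932356/12922627 20752365/12922627; 20752365/12922627 65988347/12922627]

step 0: x̄ = F·x = [-3, 6]
step 0: P̄ = F·P·Fᵀ + Q = [11 -10; -10 23]
step 0: y = z − H·x̄ = [12]
step 0: S = H·P̄·Hᵀ + R = [183]
step 0: K = P̄·Hᵀ·S⁻¹ = [43/183; -53/183]
step 0: x' = x̄ + K·y = [-11/61, 154/61]
step 0: P' = (I − K·H)·P̄ = [164/183 449/183; 449/183 1400/183]
step 1: x̄ = F·x = [-143/61, 308/61]
step 1: P̄ = F·P·Fᵀ + Q = [3194/183 -3698/183; -3698/183 6149/183]
step 1: y = z − H·x̄ = [920/61]
step 1: S = H·P̄·Hᵀ + R = [57266/183]
step 1: K = P̄·Hᵀ·S⁻¹ = [6640/28633; -17243/57266]
step 1: x' = x̄ + K·y = [33021/28633, 14544/28633]
step 1: P' = (I − K·H)·P̄ = [17894/28633 47042/28633; 47042/28633 299495/57266]
step 2: x̄ = F·x = [-47565/28633, 29088/28633]
step 2: P̄ = F·P·Fᵀ + Q = [752515/57266 -393579/28633; -393579/28633 684889/28633]
step 2: y = z − H·x̄ = [143150/28633]
step 2: S = H·P̄·Hᵀ + R = [12922627/57266]
step 2: K = P̄·Hᵀ·S⁻¹ = [3044703/12922627; -3731252/12922627]
step 2: x' = x̄ + K·y = [-6245085/12922627, -5526328/12922627]
step 2: P' = (I − K·H)·P̄ = [7932356/12922627 20752365/12922627; 20752365/12922627 65988347/12922627]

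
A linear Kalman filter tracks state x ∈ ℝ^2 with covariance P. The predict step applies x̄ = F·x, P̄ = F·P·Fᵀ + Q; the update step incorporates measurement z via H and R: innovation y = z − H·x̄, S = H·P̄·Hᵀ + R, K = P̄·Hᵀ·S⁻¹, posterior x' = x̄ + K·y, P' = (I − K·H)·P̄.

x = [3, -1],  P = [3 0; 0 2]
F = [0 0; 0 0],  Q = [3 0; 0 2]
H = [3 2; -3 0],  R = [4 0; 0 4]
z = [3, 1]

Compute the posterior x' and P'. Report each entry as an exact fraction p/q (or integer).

x̄ = F·x = [0, 0]
P̄ = F·P·Fᵀ + Q = [3 0; 0 2]
y = z − H·x̄ = [3, 1]
S = H·P̄·Hᵀ + R = [39 -27; -27 31]
K = P̄·Hᵀ·S⁻¹ = [3/40 -9/40; 31/120 9/40]
x' = x̄ + K·y = [0, 1]
P' = (I − K·H)·P̄ = [3/10 -3/10; -3/10 29/30]

x' = [0, 1]
P' = [3/10 -3/10; -3/10 29/30]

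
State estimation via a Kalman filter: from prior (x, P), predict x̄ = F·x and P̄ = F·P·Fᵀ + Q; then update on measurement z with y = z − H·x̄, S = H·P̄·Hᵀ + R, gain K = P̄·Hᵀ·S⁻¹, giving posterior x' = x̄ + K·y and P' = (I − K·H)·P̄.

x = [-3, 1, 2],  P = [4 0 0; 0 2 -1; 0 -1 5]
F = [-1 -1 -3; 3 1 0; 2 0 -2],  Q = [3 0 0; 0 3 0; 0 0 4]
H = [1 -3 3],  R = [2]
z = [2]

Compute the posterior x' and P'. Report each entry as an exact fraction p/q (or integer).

x' = [-296/497, -664/71, -4226/497]
P' = [3975/497 347/71 1198/497; 347/71 2463/71 2342/71; 1198/497 2342/71 16036/497]

x̄ = F·x = [-4, -8, -10]
P̄ = F·P·Fᵀ + Q = [48 -11 20; -11 41 26; 20 26 40]
y = z − H·x̄ = [12]
S = H·P̄·Hᵀ + R = [497]
K = P̄·Hᵀ·S⁻¹ = [141/497; -8/71; 62/497]
x' = x̄ + K·y = [-296/497, -664/71, -4226/497]
P' = (I − K·H)·P̄ = [3975/497 347/71 1198/497; 347/71 2463/71 2342/71; 1198/497 2342/71 16036/497]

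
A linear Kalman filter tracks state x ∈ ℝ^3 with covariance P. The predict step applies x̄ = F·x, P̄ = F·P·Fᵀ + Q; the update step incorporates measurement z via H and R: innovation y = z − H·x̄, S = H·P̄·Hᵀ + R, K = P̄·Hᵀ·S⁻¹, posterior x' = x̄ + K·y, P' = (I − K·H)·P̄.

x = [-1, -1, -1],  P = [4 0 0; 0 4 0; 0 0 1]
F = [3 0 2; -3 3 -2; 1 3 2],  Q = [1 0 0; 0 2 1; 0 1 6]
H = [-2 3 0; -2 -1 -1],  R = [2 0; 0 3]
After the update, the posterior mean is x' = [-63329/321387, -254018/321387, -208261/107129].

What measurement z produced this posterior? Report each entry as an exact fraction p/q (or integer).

z = [-2, 3]

x̄ = F·x = [-5, 2, -6]
P̄ = F·P·Fᵀ + Q = [41 -40 16; -40 78 21; 16 21 50]
S = H·P̄·Hᵀ + R = [1348 59; 59 241]
K = P̄·Hᵀ·S⁻¹ = [-45260/321387 -66266/321387; 76795/321387 -44138/321387; 4516/107129 -46891/107129]
x' − x̄ = [1543606/321387, -896792/321387, 434513/107129] = K·y
y = (KᵀK)⁻¹·Kᵀ·(x' − x̄) = [-18, -11]
z = y + H·x̄ = [-18, -11] + [16, 14] = [-2, 3]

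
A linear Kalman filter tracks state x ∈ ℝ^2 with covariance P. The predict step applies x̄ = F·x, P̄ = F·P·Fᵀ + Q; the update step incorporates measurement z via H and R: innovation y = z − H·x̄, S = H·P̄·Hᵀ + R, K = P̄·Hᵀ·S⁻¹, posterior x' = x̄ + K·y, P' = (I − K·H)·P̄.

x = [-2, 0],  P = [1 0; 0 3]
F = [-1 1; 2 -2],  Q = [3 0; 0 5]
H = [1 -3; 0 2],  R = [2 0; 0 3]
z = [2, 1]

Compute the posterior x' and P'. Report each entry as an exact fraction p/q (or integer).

x̄ = F·x = [2, -4]
P̄ = F·P·Fᵀ + Q = [7 -8; -8 21]
y = z − H·x̄ = [-12, 9]
S = H·P̄·Hᵀ + R = [246 -142; -142 87]
K = P̄·Hᵀ·S⁻¹ = [425/1238 233/619; -213/1238 125/619]
x' = x̄ + K·y = [785/619, -73/619]
P' = (I − K·H)·P̄ = [2947/1238 699/1238; 699/1238 375/1238]

x' = [785/619, -73/619]
P' = [2947/1238 699/1238; 699/1238 375/1238]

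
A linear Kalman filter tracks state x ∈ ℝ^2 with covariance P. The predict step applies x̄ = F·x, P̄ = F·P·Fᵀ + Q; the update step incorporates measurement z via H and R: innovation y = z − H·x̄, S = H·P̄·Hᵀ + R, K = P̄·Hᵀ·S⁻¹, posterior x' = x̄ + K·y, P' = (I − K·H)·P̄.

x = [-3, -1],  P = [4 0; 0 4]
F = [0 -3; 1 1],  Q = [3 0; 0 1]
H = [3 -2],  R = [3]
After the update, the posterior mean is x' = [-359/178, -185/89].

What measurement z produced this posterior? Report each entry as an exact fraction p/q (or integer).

x̄ = F·x = [3, -4]
P̄ = F·P·Fᵀ + Q = [39 -12; -12 9]
S = H·P̄·Hᵀ + R = [534]
K = P̄·Hᵀ·S⁻¹ = [47/178; -9/89]
x' − x̄ = [-893/178, 171/89] = K·y
y = (KᵀK)⁻¹·Kᵀ·(x' − x̄) = [-19]
z = y + H·x̄ = [-19] + [17] = [-2]

z = [-2]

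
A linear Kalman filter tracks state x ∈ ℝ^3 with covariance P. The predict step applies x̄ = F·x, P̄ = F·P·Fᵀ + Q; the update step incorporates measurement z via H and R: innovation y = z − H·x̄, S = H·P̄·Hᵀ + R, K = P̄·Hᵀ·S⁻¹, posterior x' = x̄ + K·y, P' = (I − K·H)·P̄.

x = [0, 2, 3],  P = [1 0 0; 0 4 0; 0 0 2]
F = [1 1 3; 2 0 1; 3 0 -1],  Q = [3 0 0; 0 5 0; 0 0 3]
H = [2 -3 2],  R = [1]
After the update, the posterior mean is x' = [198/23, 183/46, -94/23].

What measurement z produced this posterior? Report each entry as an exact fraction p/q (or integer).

z = [-3]

x̄ = F·x = [11, 3, -3]
P̄ = F·P·Fᵀ + Q = [26 8 -3; 8 11 4; -3 4 14]
S = H·P̄·Hᵀ + R = [92]
K = P̄·Hᵀ·S⁻¹ = [11/46; -9/92; 5/46]
x' − x̄ = [-55/23, 45/46, -25/23] = K·y
y = (KᵀK)⁻¹·Kᵀ·(x' − x̄) = [-10]
z = y + H·x̄ = [-10] + [7] = [-3]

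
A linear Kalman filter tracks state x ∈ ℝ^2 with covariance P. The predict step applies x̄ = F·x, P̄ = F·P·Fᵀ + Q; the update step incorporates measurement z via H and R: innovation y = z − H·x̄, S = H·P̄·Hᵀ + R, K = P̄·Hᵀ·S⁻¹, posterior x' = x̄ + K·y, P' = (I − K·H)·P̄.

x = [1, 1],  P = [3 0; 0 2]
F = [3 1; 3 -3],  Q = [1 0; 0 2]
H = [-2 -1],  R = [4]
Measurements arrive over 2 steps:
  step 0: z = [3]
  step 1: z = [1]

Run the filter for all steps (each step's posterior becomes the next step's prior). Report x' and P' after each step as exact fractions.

step 0: x' = [43/85, -979/255], P' = [363/85 -618/85; -618/85 4064/255]
step 1: x' = [-435913/128195, 753211/128195], P' = [655869/128195 -1252838/128195; -1252838/128195 2896576/128195]

step 0: x̄ = F·x = [4, 0]
step 0: P̄ = F·P·Fᵀ + Q = [30 21; 21 47]
step 0: y = z − H·x̄ = [11]
step 0: S = H·P̄·Hᵀ + R = [255]
step 0: K = P̄·Hᵀ·S⁻¹ = [-27/85; -89/255]
step 0: x' = x̄ + K·y = [43/85, -979/255]
step 0: P' = (I − K·H)·P̄ = [363/85 -618/85; -618/85 4064/255]
step 1: x̄ = F·x = [-592/255, 1108/85]
step 1: P̄ = F·P·Fᵀ + Q = [2996/255 2911/85; 2911/85 26753/85]
step 1: y = z − H·x̄ = [479/51]
step 1: S = H·P̄·Hᵀ + R = [25639/51]
step 1: K = P̄·Hᵀ·S⁻¹ = [-2945/25639; -19545/25639]
step 1: x' = x̄ + K·y = [-435913/128195, 753211/128195]
step 1: P' = (I − K·H)·P̄ = [655869/128195 -1252838/128195; -1252838/128195 2896576/128195]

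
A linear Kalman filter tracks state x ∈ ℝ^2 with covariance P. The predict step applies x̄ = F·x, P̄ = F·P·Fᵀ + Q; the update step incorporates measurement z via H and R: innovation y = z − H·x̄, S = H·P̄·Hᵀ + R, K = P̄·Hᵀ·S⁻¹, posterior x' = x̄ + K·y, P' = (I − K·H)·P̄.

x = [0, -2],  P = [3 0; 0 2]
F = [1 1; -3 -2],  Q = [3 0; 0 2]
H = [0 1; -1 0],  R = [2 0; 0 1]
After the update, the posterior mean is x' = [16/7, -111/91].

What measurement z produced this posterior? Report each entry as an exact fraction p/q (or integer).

z = [-1, -3]

x̄ = F·x = [-2, 4]
P̄ = F·P·Fᵀ + Q = [8 -13; -13 37]
S = H·P̄·Hᵀ + R = [39 13; 13 9]
K = P̄·Hᵀ·S⁻¹ = [-1/14 -11/14; 82/91 1/7]
x' − x̄ = [30/7, -475/91] = K·y
y = (KᵀK)⁻¹·Kᵀ·(x' − x̄) = [-5, -5]
z = y + H·x̄ = [-5, -5] + [4, 2] = [-1, -3]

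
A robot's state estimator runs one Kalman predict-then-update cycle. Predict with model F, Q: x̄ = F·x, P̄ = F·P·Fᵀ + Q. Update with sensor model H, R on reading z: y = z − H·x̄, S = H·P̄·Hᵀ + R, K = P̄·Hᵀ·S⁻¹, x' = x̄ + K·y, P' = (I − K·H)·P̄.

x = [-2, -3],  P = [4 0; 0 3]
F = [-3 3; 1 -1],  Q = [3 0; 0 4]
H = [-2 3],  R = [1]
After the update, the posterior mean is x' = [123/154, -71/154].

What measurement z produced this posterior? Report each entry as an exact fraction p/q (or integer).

x̄ = F·x = [-3, 1]
P̄ = F·P·Fᵀ + Q = [66 -21; -21 11]
S = H·P̄·Hᵀ + R = [616]
K = P̄·Hᵀ·S⁻¹ = [-195/616; 75/616]
x' − x̄ = [585/154, -225/154] = K·y
y = (KᵀK)⁻¹·Kᵀ·(x' − x̄) = [-12]
z = y + H·x̄ = [-12] + [9] = [-3]

z = [-3]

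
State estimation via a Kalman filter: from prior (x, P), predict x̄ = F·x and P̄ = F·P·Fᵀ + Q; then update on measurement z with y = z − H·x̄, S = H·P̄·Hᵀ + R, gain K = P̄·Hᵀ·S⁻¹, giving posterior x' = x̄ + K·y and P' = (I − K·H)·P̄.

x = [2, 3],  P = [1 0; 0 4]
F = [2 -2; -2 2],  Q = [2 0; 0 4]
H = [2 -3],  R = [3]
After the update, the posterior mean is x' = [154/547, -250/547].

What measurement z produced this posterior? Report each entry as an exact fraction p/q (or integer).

x̄ = F·x = [-2, 2]
P̄ = F·P·Fᵀ + Q = [22 -20; -20 24]
S = H·P̄·Hᵀ + R = [547]
K = P̄·Hᵀ·S⁻¹ = [104/547; -112/547]
x' − x̄ = [1248/547, -1344/547] = K·y
y = (KᵀK)⁻¹·Kᵀ·(x' − x̄) = [12]
z = y + H·x̄ = [12] + [-10] = [2]

z = [2]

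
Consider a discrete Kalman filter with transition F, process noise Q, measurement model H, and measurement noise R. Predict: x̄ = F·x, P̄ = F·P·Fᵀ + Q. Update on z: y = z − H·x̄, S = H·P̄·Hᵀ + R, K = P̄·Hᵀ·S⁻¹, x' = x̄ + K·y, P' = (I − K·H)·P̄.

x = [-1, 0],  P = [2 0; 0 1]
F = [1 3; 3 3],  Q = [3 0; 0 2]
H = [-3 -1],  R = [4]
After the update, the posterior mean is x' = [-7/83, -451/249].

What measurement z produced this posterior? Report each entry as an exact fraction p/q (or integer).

z = [2]

x̄ = F·x = [-1, -3]
P̄ = F·P·Fᵀ + Q = [14 15; 15 29]
S = H·P̄·Hᵀ + R = [249]
K = P̄·Hᵀ·S⁻¹ = [-19/83; -74/249]
x' − x̄ = [76/83, 296/249] = K·y
y = (KᵀK)⁻¹·Kᵀ·(x' − x̄) = [-4]
z = y + H·x̄ = [-4] + [6] = [2]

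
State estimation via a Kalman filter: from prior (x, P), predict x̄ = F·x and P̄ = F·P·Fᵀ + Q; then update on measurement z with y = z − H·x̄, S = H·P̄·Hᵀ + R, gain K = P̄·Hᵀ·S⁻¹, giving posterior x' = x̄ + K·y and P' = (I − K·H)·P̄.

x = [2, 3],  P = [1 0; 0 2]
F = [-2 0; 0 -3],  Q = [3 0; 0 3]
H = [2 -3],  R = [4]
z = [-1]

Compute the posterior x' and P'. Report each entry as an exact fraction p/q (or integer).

x̄ = F·x = [-4, -9]
P̄ = F·P·Fᵀ + Q = [7 0; 0 21]
y = z − H·x̄ = [-20]
S = H·P̄·Hᵀ + R = [221]
K = P̄·Hᵀ·S⁻¹ = [14/221; -63/221]
x' = x̄ + K·y = [-1164/221, -729/221]
P' = (I − K·H)·P̄ = [1351/221 882/221; 882/221 672/221]

x' = [-1164/221, -729/221]
P' = [1351/221 882/221; 882/221 672/221]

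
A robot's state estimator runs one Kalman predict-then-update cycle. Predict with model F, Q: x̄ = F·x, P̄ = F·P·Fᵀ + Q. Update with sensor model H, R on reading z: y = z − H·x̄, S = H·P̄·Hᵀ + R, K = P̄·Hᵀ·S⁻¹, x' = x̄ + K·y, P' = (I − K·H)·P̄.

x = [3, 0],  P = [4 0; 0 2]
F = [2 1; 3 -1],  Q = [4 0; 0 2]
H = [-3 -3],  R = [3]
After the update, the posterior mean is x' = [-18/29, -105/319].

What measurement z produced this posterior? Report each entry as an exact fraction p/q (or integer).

z = [3]

x̄ = F·x = [6, 9]
P̄ = F·P·Fᵀ + Q = [22 22; 22 40]
S = H·P̄·Hᵀ + R = [957]
K = P̄·Hᵀ·S⁻¹ = [-4/29; -62/319]
x' − x̄ = [-192/29, -2976/319] = K·y
y = (KᵀK)⁻¹·Kᵀ·(x' − x̄) = [48]
z = y + H·x̄ = [48] + [-45] = [3]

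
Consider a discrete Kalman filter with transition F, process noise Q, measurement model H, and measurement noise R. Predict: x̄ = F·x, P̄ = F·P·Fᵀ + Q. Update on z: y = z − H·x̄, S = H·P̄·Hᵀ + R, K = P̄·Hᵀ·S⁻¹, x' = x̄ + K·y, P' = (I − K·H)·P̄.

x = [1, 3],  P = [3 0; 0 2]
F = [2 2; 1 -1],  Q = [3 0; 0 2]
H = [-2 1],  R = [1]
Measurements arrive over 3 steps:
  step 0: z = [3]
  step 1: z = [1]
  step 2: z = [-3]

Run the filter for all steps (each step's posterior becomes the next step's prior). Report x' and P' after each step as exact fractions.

step 0: x' = [-47/23, -121/92], P' = [45/23 79/23; 79/23 635/92]
step 1: x' = [-714/535, -46252/28355], P' = [401/535 556/535; 556/535 61123/28355]
step 2: x' = [2960954/3028717, -2734392/3028717], P' = [2264283/3028717 3148200/3028717; 3148200/3028717 6536030/3028717]

step 0: x̄ = F·x = [8, -2]
step 0: P̄ = F·P·Fᵀ + Q = [23 2; 2 7]
step 0: y = z − H·x̄ = [21]
step 0: S = H·P̄·Hᵀ + R = [92]
step 0: K = P̄·Hᵀ·S⁻¹ = [-11/23; 3/92]
step 0: x' = x̄ + K·y = [-47/23, -121/92]
step 0: P' = (I − K·H)·P̄ = [45/23 79/23; 79/23 635/92]
step 1: x̄ = F·x = [-309/46, -67/92]
step 1: P̄ = F·P·Fᵀ + Q = [1516/23 -455/46; -455/46 367/92]
step 1: y = z − H·x̄ = [-1077/92]
step 1: S = H·P̄·Hᵀ + R = [28355/92]
step 1: K = P̄·Hᵀ·S⁻¹ = [-246/535; 2187/28355]
step 1: x' = x̄ + K·y = [-714/535, -46252/28355]
step 1: P' = (I − K·H)·P̄ = [401/535 556/535; 556/535 61123/28355]
step 2: x̄ = F·x = [-168188/28355, 1682/5671]
step 2: P̄ = F·P·Fᵀ + Q = [650313/28355 -15948/5671; -15948/5671 16030/5671]
step 2: y = z − H·x̄ = [-429851/28355]
step 2: S = H·P̄·Hᵀ + R = [3028717/28355]
step 2: K = P̄·Hᵀ·S⁻¹ = [-1380366/3028717; 239630/3028717]
step 2: x' = x̄ + K·y = [2960954/3028717, -2734392/3028717]
step 2: P' = (I − K·H)·P̄ = [2264283/3028717 3148200/3028717; 3148200/3028717 6536030/3028717]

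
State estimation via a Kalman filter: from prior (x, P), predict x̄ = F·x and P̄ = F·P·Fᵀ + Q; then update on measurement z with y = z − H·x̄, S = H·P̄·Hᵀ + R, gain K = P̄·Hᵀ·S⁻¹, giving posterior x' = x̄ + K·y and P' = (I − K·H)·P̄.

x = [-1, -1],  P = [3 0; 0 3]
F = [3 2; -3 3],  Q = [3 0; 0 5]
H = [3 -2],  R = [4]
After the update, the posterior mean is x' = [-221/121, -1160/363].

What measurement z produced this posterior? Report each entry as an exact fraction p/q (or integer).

z = [1]

x̄ = F·x = [-5, 0]
P̄ = F·P·Fᵀ + Q = [42 -9; -9 59]
S = H·P̄·Hᵀ + R = [726]
K = P̄·Hᵀ·S⁻¹ = [24/121; -145/726]
x' − x̄ = [384/121, -1160/363] = K·y
y = (KᵀK)⁻¹·Kᵀ·(x' − x̄) = [16]
z = y + H·x̄ = [16] + [-15] = [1]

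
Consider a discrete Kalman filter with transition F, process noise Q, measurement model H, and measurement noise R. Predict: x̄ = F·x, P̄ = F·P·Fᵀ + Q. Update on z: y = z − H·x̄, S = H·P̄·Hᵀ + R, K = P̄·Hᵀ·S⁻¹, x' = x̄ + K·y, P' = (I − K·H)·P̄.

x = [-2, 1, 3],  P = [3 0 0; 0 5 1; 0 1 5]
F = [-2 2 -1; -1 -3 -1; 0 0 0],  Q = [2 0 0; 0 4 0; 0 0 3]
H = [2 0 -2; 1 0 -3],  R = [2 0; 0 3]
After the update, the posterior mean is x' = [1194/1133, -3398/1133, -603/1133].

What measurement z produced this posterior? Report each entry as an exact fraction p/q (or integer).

z = [3, 3]

x̄ = F·x = [3, -4, 0]
P̄ = F·P·Fᵀ + Q = [35 -18 0; -18 63 0; 0 0 3]
S = H·P̄·Hᵀ + R = [154 88; 88 65]
K = P̄·Hᵀ·S⁻¹ = [735/1133 -35/103; -378/1133 18/103; 201/1133 -39/103]
x' − x̄ = [-2205/1133, 1134/1133, -603/1133] = K·y
y = (KᵀK)⁻¹·Kᵀ·(x' − x̄) = [-3, 0]
z = y + H·x̄ = [-3, 0] + [6, 3] = [3, 3]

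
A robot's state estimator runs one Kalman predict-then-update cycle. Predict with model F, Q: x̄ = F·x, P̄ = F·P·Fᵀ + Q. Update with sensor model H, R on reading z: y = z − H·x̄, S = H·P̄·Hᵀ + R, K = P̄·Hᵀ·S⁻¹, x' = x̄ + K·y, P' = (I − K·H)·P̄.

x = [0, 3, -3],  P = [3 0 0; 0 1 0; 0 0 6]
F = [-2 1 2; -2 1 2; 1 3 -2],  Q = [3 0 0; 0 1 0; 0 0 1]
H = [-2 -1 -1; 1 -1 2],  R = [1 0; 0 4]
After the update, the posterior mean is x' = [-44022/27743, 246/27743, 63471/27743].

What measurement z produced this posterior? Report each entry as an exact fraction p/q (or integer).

x̄ = F·x = [-3, -3, 15]
P̄ = F·P·Fᵀ + Q = [40 37 -27; 37 38 -27; -27 -27 37]
S = H·P̄·Hᵀ + R = [222 83; 83 156]
K = P̄·Hᵀ·S⁻¹ = [-9807/27743 -3852/27743; -8695/27743 -5155/27743; 722/27743 12776/27743]
x' − x̄ = [39207/27743, 83475/27743, -352674/27743] = K·y
y = (KᵀK)⁻¹·Kᵀ·(x' − x̄) = [7, -28]
z = y + H·x̄ = [7, -28] + [-6, 30] = [1, 2]

z = [1, 2]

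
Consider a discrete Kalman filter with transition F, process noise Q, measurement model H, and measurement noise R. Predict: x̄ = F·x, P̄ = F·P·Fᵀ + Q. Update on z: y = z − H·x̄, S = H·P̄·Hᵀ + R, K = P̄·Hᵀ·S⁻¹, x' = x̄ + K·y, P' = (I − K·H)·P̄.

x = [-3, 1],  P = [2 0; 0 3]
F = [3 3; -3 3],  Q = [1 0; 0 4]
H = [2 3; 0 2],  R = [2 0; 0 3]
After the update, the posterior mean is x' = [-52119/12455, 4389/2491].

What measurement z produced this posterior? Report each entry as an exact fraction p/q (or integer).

x̄ = F·x = [-6, 12]
P̄ = F·P·Fᵀ + Q = [46 9; 9 49]
S = H·P̄·Hᵀ + R = [735 330; 330 199]
K = P̄·Hᵀ·S⁻¹ = [17741/37365 -1736/2491; 33/2491 1172/2491]
x' − x̄ = [22611/12455, -25503/2491] = K·y
y = (KᵀK)⁻¹·Kᵀ·(x' − x̄) = [-27, -21]
z = y + H·x̄ = [-27, -21] + [24, 24] = [-3, 3]

z = [-3, 3]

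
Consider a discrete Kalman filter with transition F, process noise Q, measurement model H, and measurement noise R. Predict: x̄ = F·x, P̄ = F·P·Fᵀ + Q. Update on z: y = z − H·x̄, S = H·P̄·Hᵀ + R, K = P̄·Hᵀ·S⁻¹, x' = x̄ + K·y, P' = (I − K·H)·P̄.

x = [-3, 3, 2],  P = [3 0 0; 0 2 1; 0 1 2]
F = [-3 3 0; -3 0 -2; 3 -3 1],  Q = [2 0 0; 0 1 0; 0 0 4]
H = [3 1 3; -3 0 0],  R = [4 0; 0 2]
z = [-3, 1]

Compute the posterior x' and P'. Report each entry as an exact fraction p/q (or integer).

x' = [-795/3217, -10153/3217, 964/3217]
P' = [710/3217 246/3217 -780/3217; 246/3217 82377/3217 -27139/3217; -780/3217 -27139/3217 10961/3217]

x̄ = F·x = [18, 5, -16]
P̄ = F·P·Fᵀ + Q = [47 21 -42; 21 36 -25; -42 -25 45]
y = z − H·x̄ = [-14, 55]
S = H·P̄·Hᵀ + R = [88 -108; -108 425]
K = P̄·Hᵀ·S⁻¹ = [9/3217 -1065/3217; 849/6434 -369/3217; 851/3217 1170/3217]
x' = x̄ + K·y = [-795/3217, -10153/3217, 964/3217]
P' = (I − K·H)·P̄ = [710/3217 246/3217 -780/3217; 246/3217 82377/3217 -27139/3217; -780/3217 -27139/3217 10961/3217]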